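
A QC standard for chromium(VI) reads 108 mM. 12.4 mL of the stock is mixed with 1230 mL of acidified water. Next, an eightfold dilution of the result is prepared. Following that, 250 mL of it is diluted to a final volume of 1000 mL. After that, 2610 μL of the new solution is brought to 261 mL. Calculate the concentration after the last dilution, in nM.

337 nM

Overall dilution factor = 100.2 × 8 × 4 × 100 = 3.21 × 10⁵.
108 mM / 3.21 × 10⁵ = 3.37 × 10⁻⁴ mM = 337 nM.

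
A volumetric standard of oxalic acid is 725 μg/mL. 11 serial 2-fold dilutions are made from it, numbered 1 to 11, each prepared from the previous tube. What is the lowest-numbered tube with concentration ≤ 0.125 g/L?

tube 3

Tube n has concentration 725 μg/mL / 2ⁿ.
Need 2ⁿ ≥ 725 μg/mL / 0.125 g/L = 5.80, so n ≥ 2.54.
First such tube: n = 3.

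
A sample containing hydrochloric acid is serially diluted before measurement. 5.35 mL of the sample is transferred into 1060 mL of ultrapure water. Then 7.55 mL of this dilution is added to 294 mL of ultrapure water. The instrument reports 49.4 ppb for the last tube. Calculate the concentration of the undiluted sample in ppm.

393 ppm

Overall dilution factor = 199.1 × 39.94 = 7953.
Original = 49.4 ppb × 7953 = 3.93 × 10⁵ ppb = 393 ppm.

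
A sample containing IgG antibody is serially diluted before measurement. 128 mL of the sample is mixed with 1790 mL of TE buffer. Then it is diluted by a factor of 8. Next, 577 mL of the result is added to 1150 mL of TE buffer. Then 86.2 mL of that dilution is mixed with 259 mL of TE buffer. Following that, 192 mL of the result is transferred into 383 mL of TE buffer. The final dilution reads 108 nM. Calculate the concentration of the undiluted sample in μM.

Overall dilution factor = 14.98 × 8 × 2.993 × 4.005 × 2.995 = 4303.
Original = 108 nM × 4303 = 4.65 × 10⁵ nM = 465 μM.

465 μM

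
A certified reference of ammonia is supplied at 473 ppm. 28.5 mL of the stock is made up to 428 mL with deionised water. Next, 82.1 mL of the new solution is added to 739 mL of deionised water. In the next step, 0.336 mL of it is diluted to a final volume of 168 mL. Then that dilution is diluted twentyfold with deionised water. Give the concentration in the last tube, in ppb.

Overall dilution factor = 15.02 × 10.00 × 500 × 20 = 1.50 × 10⁶.
473 ppm / 1.50 × 10⁶ = 3.15 × 10⁻⁴ ppm = 0.315 ppb.

0.315 ppb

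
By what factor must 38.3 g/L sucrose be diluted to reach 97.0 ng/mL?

Factor = C₀/C_target = 38.3 g/L / 97.0 ng/mL = 3.95 × 10⁵.

3.95 × 10⁵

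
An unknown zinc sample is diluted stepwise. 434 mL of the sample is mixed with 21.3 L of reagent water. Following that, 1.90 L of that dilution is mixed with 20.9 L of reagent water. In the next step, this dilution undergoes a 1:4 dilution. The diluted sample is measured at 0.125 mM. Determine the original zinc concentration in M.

0.300 M

Overall dilution factor = 50.08 × 12 × 4 = 2404.
Original = 0.125 mM × 2404 = 300 mM = 0.300 M.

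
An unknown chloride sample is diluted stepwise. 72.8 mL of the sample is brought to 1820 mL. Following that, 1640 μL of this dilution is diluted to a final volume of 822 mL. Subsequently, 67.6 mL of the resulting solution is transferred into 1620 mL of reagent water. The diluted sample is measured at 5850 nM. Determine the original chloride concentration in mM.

1830 mM

Overall dilution factor = 25 × 501.2 × 24.96 = 3.13 × 10⁵.
Original = 5850 nM × 3.13 × 10⁵ = 1.83 × 10⁹ nM = 1830 mM.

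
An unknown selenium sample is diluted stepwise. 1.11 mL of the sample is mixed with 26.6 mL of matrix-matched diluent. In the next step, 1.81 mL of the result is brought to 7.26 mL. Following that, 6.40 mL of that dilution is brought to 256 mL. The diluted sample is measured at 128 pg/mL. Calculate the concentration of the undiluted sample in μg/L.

Overall dilution factor = 24.96 × 4.011 × 40 = 4005.
Original = 128 pg/mL × 4005 = 5.13 × 10⁵ pg/mL = 513 μg/L.

513 μg/L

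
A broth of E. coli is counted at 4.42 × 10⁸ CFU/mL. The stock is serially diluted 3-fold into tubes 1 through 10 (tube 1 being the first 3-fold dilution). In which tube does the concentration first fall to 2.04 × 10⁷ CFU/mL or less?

tube 3

Tube n has concentration 4.42 × 10⁸ CFU/mL / 3ⁿ.
Need 3ⁿ ≥ 4.42 × 10⁸ CFU/mL / 2.04 × 10⁷ CFU/mL = 21.7, so n ≥ 2.80.
First such tube: n = 3.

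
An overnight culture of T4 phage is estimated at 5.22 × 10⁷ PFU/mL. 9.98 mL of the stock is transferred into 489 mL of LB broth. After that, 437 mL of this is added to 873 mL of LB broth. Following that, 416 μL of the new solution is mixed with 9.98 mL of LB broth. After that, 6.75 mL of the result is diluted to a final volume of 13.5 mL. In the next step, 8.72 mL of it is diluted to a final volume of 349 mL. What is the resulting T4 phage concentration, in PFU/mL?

174 PFU/mL

Overall dilution factor = 50.00 × 2.998 × 24.99 × 2 × 40.02 = 3.00 × 10⁵.
5.22 × 10⁷ PFU/mL / 3.00 × 10⁵ = 174 PFU/mL.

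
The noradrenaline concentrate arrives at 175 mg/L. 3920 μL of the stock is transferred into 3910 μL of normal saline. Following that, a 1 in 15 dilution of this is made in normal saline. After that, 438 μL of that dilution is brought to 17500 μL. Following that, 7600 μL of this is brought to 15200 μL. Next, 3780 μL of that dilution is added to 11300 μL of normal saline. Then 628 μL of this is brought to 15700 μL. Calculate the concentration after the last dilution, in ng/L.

Overall dilution factor = 1.997 × 15 × 39.95 × 2 × 3.989 × 25 = 2.39 × 10⁵.
175 mg/L / 2.39 × 10⁵ = 7.33 × 10⁻⁴ mg/L = 733 ng/L.

733 ng/L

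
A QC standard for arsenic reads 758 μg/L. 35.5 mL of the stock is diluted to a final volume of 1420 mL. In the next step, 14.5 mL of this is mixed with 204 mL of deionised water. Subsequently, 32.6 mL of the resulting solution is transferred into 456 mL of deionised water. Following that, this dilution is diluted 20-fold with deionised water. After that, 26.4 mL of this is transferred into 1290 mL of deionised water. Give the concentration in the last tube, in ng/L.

Overall dilution factor = 40 × 15.07 × 14.99 × 20 × 49.86 = 9.01 × 10⁶.
758 μg/L / 9.01 × 10⁶ = 8.41 × 10⁻⁵ μg/L = 0.0841 ng/L.

0.0841 ng/L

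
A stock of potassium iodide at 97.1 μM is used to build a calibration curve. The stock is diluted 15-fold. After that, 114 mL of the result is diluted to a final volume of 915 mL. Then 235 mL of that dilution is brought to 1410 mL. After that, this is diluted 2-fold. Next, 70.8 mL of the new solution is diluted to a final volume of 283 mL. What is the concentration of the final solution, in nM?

Overall dilution factor = 15 × 8.026 × 6 × 2 × 3.997 = 5775.
97.1 μM / 5775 = 0.0168 μM = 16.8 nM.

16.8 nM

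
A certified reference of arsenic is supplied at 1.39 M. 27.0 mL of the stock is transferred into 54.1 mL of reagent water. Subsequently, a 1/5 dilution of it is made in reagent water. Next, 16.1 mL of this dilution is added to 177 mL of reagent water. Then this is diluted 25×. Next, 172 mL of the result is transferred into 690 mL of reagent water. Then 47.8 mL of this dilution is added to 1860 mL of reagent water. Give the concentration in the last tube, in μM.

1.54 μM

Overall dilution factor = 3.004 × 5 × 11.99 × 25 × 5.012 × 39.91 = 9.01 × 10⁵.
1.39 M / 9.01 × 10⁵ = 1.54 × 10⁻⁶ M = 1.54 μM.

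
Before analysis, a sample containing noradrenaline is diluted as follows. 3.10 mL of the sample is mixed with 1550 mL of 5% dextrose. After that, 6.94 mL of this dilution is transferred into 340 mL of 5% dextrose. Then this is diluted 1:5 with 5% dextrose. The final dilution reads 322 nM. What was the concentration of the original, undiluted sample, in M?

0.0403 M

Overall dilution factor = 501 × 49.99 × 5 = 1.25 × 10⁵.
Original = 322 nM × 1.25 × 10⁵ = 4.03 × 10⁷ nM = 0.0403 M.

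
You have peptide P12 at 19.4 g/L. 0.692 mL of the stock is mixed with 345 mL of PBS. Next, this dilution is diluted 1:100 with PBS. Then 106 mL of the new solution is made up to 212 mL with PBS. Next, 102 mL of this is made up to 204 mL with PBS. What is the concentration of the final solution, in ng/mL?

Overall dilution factor = 499.6 × 100 × 2 × 2 = 2.00 × 10⁵.
19.4 g/L / 2.00 × 10⁵ = 9.71 × 10⁻⁵ g/L = 97.1 ng/mL.

97.1 ng/mL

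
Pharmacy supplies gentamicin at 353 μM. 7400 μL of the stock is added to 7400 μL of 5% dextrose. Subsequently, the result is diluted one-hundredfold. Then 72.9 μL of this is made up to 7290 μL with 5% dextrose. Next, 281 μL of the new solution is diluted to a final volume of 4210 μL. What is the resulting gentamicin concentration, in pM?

Overall dilution factor = 2 × 100 × 100 × 14.98 = 3.00 × 10⁵.
353 μM / 3.00 × 10⁵ = 1.18 × 10⁻³ μM = 1180 pM.

1180 pM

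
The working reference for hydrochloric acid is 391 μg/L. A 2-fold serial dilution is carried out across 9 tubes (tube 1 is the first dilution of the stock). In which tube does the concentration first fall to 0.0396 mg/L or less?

tube 4

Tube n has concentration 391 μg/L / 2ⁿ.
Need 2ⁿ ≥ 391 μg/L / 0.0396 mg/L = 9.87, so n ≥ 3.30.
First such tube: n = 4.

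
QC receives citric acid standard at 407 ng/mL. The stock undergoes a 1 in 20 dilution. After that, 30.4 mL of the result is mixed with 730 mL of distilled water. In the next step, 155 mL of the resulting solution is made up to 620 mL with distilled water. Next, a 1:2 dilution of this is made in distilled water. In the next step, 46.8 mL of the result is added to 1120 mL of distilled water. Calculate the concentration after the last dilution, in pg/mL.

4.08 pg/mL

Overall dilution factor = 20 × 25.01 × 4 × 2 × 24.93 = 9.98 × 10⁴.
407 ng/mL / 9.98 × 10⁴ = 4.08 × 10⁻³ ng/mL = 4.08 pg/mL.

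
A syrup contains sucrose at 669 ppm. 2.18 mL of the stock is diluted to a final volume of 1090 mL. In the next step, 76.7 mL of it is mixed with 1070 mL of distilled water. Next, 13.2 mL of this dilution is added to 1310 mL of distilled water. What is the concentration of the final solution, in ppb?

0.893 ppb

Overall dilution factor = 500 × 14.95 × 100.2 = 7.49 × 10⁵.
669 ppm / 7.49 × 10⁵ = 8.93 × 10⁻⁴ ppm = 0.893 ppb.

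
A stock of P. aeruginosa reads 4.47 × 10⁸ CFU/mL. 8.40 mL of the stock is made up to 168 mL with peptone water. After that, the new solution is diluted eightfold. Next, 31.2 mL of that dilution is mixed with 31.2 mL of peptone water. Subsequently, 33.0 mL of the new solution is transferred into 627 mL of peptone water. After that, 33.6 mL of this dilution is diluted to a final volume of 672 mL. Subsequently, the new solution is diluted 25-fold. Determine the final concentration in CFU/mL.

Overall dilution factor = 20 × 8 × 2 × 20 × 20 × 25 = 3.20 × 10⁶.
4.47 × 10⁸ CFU/mL / 3.20 × 10⁶ = 140 CFU/mL.

140 CFU/mL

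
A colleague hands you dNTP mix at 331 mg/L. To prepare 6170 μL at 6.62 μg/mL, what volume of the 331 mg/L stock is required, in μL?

6.62 μg/mL = 6.62 mg/L.
V₁ = C₂V₂/C₁ = 6.62 × 6170 / 331 = 123 μL.

123 μL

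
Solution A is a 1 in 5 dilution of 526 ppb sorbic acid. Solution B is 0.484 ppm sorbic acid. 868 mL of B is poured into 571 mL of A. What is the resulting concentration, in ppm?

C_A = 526 ppb / 5 = 105 ppb.
C_B = 0.484 ppm = 484 ppb.
C_mix = (C_A·V_A + C_B·V_B)/(V_A + V_B) = (105×571 + 484×868) / 1439 = 334 ppb = 0.334 ppm.

0.334 ppm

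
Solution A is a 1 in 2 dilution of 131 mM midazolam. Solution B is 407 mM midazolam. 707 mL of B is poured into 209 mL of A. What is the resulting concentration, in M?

0.329 M

C_A = 131 mM / 2 = 65.5 mM.
C_mix = (C_A·V_A + C_B·V_B)/(V_A + V_B) = (65.5×209 + 407×707) / 916.0 = 329 mM = 0.329 M.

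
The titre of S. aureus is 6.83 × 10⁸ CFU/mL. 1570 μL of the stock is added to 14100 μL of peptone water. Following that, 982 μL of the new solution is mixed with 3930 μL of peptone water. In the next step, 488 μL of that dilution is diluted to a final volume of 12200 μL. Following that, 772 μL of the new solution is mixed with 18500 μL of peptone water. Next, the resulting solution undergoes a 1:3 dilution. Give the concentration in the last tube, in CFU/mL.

Overall dilution factor = 9.981 × 5.002 × 25 × 24.96 × 3 = 9.35 × 10⁴.
6.83 × 10⁸ CFU/mL / 9.35 × 10⁴ = 7310 CFU/mL.

7310 CFU/mL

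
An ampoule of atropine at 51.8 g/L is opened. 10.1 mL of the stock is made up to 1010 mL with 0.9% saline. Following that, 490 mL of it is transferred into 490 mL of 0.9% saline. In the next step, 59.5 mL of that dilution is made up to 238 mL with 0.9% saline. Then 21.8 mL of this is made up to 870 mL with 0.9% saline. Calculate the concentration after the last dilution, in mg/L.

Overall dilution factor = 100 × 2 × 4 × 39.91 = 3.19 × 10⁴.
51.8 g/L / 3.19 × 10⁴ = 1.62 × 10⁻³ g/L = 1.62 mg/L.

1.62 mg/L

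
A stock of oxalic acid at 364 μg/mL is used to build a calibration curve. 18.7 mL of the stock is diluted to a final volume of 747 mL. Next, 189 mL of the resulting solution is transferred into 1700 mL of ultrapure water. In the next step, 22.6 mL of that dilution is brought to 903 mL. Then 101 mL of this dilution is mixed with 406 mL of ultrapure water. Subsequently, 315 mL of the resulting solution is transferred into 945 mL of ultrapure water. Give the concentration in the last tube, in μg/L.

1.14 μg/L

Overall dilution factor = 39.95 × 9.995 × 39.96 × 5.020 × 4 = 3.20 × 10⁵.
364 μg/mL / 3.20 × 10⁵ = 1.14 × 10⁻³ μg/mL = 1.14 μg/L.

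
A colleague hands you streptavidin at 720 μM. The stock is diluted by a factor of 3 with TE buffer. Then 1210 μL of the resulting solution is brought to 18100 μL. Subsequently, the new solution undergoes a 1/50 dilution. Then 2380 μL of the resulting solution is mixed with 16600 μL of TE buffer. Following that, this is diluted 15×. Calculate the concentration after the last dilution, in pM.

2680 pM

Overall dilution factor = 3 × 14.96 × 50 × 7.975 × 15 = 2.68 × 10⁵.
720 μM / 2.68 × 10⁵ = 2.68 × 10⁻³ μM = 2680 pM.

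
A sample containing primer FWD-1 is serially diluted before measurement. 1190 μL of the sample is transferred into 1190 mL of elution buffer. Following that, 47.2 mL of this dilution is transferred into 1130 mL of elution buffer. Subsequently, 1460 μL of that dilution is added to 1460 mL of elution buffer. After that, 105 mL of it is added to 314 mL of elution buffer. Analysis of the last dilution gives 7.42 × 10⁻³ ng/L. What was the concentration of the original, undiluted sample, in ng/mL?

740 ng/mL

Overall dilution factor = 1001 × 24.94 × 1001 × 3.990 = 9.97 × 10⁷.
Original = 7.42 × 10⁻³ ng/L × 9.97 × 10⁷ = 7.40 × 10⁵ ng/L = 740 ng/mL.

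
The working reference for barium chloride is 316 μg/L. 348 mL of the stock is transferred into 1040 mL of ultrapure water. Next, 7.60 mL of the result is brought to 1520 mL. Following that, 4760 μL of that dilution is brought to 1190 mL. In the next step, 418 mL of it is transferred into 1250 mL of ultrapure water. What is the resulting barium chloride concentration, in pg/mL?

0.397 pg/mL

Overall dilution factor = 3.989 × 200 × 250 × 3.990 = 7.96 × 10⁵.
316 μg/L / 7.96 × 10⁵ = 3.97 × 10⁻⁴ μg/L = 0.397 pg/mL.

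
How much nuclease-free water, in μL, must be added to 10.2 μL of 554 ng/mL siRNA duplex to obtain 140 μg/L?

140 μg/L = 140 ng/mL.
V₂ = C₁V₁/C₂ = 554 × 10.2 / 140 = 40.4 μL.
Diluent to add = V₂ − V₁ = 40.4 − 10.2 = 30.2 μL.

30.2 μL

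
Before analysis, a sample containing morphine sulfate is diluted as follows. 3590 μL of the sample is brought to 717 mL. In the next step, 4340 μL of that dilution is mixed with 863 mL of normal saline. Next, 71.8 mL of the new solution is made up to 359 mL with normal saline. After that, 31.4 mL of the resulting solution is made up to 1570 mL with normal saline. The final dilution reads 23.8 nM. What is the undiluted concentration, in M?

0.237 M

Overall dilution factor = 199.7 × 199.8 × 5 × 50 = 9.98 × 10⁶.
Original = 23.8 nM × 9.98 × 10⁶ = 2.37 × 10⁸ nM = 0.237 M.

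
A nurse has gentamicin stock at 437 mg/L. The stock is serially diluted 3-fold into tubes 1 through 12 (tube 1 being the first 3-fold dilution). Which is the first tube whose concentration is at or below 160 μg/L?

Tube n has concentration 437 mg/L / 3ⁿ.
Need 3ⁿ ≥ 437 mg/L / 160 μg/L = 2731, so n ≥ 7.20.
First such tube: n = 8.

tube 8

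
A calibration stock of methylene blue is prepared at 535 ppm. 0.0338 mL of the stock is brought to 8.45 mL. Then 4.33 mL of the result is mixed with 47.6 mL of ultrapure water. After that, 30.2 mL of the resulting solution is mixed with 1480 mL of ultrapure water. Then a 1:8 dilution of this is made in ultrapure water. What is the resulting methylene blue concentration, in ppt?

446 ppt

Overall dilution factor = 250 × 11.99 × 50.01 × 8 = 1.20 × 10⁶.
535 ppm / 1.20 × 10⁶ = 4.46 × 10⁻⁴ ppm = 446 ppt.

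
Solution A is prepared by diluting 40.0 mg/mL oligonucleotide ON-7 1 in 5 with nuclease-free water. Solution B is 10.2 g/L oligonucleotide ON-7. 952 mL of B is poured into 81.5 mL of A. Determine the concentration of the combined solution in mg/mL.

10.0 mg/mL

C_A = 40.0 mg/mL / 5 = 8.00 mg/mL.
C_B = 10.2 g/L = 10.2 mg/mL.
C_mix = (C_A·V_A + C_B·V_B)/(V_A + V_B) = (8.00×81.5 + 10.2×952) / 1034 = 10.0 mg/mL.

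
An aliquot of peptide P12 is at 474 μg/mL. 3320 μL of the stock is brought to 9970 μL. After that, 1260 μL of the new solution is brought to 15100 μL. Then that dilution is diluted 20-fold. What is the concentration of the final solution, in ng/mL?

Overall dilution factor = 3.003 × 11.98 × 20 = 720.
474 μg/mL / 720 = 0.659 μg/mL = 659 ng/mL.

659 ng/mL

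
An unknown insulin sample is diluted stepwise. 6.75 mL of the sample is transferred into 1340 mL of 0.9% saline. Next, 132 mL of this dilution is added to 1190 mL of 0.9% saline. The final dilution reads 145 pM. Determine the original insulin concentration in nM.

290 nM

Overall dilution factor = 199.5 × 10.02 = 1998.
Original = 145 pM × 1998 = 2.90 × 10⁵ pM = 290 nM.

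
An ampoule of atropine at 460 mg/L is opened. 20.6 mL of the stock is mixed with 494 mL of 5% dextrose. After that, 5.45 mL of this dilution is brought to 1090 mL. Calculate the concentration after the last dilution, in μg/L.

92.1 μg/L

Overall dilution factor = 24.98 × 200 = 4996.
460 mg/L / 4996 = 0.0921 mg/L = 92.1 μg/L.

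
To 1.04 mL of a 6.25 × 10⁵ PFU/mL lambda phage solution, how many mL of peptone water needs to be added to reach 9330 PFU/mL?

V₂ = C₁V₁/C₂ = 6.25 × 10⁵ × 1.04 / 9330 = 69.7 mL.
Diluent to add = V₂ − V₁ = 69.7 − 1.04 = 68.6 mL.

68.6 mL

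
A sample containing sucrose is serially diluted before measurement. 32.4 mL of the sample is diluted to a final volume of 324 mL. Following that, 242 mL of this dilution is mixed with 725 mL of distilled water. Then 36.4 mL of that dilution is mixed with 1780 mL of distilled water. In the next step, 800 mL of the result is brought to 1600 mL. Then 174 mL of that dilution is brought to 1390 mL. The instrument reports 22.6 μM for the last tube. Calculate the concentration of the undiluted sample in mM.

Overall dilution factor = 10 × 3.996 × 49.90 × 2 × 7.989 = 3.19 × 10⁴.
Original = 22.6 μM × 3.19 × 10⁴ = 7.20 × 10⁵ μM = 720 mM.

720 mM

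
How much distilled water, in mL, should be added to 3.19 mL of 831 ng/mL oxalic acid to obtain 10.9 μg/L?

10.9 μg/L = 10.9 ng/mL.
V₂ = C₁V₁/C₂ = 831 × 3.19 / 10.9 = 243 mL.
Diluent to add = V₂ − V₁ = 243 − 3.19 = 240 mL.

240 mL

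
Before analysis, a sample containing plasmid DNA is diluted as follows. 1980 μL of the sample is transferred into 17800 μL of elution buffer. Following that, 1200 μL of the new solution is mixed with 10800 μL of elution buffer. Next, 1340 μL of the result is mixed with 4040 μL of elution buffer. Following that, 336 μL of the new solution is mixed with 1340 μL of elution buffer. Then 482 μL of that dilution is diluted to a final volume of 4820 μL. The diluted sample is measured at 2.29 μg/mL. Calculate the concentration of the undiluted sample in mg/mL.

Overall dilution factor = 9.990 × 10 × 4.015 × 4.988 × 10 = 2.00 × 10⁴.
Original = 2.29 μg/mL × 2.00 × 10⁴ = 4.58 × 10⁴ μg/mL = 45.8 mg/mL.

45.8 mg/mL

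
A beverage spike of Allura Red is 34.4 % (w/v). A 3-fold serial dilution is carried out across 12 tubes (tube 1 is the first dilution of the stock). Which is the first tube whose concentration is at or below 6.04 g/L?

Tube n has concentration 34.4 % (w/v) / 3ⁿ.
Need 3ⁿ ≥ 34.4 % (w/v) / 6.04 g/L = 57.0, so n ≥ 3.68.
First such tube: n = 4.

tube 4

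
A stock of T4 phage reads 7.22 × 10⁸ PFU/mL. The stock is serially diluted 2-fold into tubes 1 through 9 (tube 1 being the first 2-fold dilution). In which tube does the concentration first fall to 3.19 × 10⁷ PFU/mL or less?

tube 5

Tube n has concentration 7.22 × 10⁸ PFU/mL / 2ⁿ.
Need 2ⁿ ≥ 7.22 × 10⁸ PFU/mL / 3.19 × 10⁷ PFU/mL = 22.6, so n ≥ 4.50.
First such tube: n = 5.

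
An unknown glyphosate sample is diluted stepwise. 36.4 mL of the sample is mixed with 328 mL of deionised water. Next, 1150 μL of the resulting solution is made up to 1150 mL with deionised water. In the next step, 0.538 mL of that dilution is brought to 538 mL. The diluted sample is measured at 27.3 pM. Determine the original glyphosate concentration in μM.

273 μM

Overall dilution factor = 10.01 × 1000 × 1000 = 1.00 × 10⁷.
Original = 27.3 pM × 1.00 × 10⁷ = 2.73 × 10⁸ pM = 273 μM.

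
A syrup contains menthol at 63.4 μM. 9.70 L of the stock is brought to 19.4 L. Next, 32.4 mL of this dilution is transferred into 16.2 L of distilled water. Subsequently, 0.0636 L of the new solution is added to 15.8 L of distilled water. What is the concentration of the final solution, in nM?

Overall dilution factor = 2 × 501 × 249.4 = 2.50 × 10⁵.
63.4 μM / 2.50 × 10⁵ = 2.54 × 10⁻⁴ μM = 0.254 nM.

0.254 nM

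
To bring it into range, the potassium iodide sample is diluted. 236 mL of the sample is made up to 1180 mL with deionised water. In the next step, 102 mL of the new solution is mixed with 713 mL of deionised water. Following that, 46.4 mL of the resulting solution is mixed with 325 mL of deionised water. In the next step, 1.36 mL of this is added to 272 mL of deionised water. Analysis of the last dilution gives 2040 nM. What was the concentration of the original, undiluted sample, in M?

0.131 M

Overall dilution factor = 5 × 7.990 × 8.004 × 201 = 6.43 × 10⁴.
Original = 2040 nM × 6.43 × 10⁴ = 1.31 × 10⁸ nM = 0.131 M.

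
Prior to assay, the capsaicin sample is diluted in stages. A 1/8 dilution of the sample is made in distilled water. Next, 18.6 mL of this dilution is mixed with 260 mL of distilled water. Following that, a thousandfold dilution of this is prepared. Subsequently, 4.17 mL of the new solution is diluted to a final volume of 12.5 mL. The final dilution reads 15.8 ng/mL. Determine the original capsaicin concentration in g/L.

5.68 g/L

Overall dilution factor = 8 × 14.98 × 1000 × 2.998 = 3.59 × 10⁵.
Original = 15.8 ng/mL × 3.59 × 10⁵ = 5.68 × 10⁶ ng/mL = 5.68 g/L.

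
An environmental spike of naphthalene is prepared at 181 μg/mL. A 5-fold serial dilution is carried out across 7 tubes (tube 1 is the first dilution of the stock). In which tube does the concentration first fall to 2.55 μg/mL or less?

tube 3

Tube n has concentration 181 μg/mL / 5ⁿ.
Need 5ⁿ ≥ 181 μg/mL / 2.55 μg/mL = 71.0, so n ≥ 2.65.
First such tube: n = 3.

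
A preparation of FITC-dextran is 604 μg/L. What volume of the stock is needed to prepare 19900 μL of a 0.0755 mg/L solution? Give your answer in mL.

0.0755 mg/L = 75.5 μg/L.
V₁ = C₂V₂/C₁ = 75.5 × 19900 / 604 = 2488 μL = 2.49 mL.

2.49 mL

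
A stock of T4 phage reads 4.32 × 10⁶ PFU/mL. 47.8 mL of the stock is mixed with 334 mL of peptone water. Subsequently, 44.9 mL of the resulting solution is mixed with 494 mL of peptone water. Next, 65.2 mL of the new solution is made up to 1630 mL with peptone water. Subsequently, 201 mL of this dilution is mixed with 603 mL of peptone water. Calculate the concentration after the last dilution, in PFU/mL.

451 PFU/mL

Overall dilution factor = 7.987 × 12.00 × 25 × 4 = 9587.
4.32 × 10⁶ PFU/mL / 9587 = 451 PFU/mL.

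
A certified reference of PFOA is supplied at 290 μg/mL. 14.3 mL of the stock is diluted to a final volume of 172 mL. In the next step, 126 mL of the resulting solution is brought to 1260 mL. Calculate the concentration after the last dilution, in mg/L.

2.41 mg/L

Overall dilution factor = 12.03 × 10 = 120.
290 μg/mL / 120 = 2.41 μg/mL = 2.41 mg/L.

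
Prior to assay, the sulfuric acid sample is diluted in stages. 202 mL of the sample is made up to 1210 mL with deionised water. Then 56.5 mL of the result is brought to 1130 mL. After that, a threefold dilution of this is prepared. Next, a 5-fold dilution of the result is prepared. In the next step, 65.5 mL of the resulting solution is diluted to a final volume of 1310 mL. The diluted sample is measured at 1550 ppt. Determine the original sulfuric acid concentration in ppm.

Overall dilution factor = 5.990 × 20 × 3 × 5 × 20 = 3.59 × 10⁴.
Original = 1550 ppt × 3.59 × 10⁴ = 5.57 × 10⁷ ppt = 55.7 ppm.

55.7 ppm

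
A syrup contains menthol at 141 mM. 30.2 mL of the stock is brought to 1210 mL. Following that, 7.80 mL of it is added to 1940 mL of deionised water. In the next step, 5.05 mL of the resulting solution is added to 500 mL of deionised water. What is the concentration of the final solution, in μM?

Overall dilution factor = 40.07 × 249.7 × 100.0 = 1.00 × 10⁶.
141 mM / 1.00 × 10⁶ = 1.41 × 10⁻⁴ mM = 0.141 μM.

0.141 μM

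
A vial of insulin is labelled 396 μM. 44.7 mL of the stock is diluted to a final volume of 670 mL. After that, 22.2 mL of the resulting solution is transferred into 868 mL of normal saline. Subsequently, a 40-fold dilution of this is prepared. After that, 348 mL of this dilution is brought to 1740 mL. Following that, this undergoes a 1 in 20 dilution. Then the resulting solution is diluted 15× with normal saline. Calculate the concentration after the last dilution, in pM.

11.0 pM

Overall dilution factor = 14.99 × 40.10 × 40 × 5 × 20 × 15 = 3.61 × 10⁷.
396 μM / 3.61 × 10⁷ = 1.10 × 10⁻⁵ μM = 11.0 pM.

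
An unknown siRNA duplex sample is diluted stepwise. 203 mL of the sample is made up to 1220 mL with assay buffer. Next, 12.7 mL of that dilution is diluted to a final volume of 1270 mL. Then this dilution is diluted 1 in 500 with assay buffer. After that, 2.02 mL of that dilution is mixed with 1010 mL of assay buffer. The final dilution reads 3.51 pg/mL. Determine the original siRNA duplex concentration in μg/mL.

Overall dilution factor = 6.010 × 100 × 500 × 501 = 1.51 × 10⁸.
Original = 3.51 pg/mL × 1.51 × 10⁸ = 5.28 × 10⁸ pg/mL = 528 μg/mL.

528 μg/mL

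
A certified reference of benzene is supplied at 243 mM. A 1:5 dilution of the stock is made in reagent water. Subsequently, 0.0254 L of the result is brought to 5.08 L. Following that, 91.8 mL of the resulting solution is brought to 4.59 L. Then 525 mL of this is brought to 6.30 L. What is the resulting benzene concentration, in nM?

405 nM

Overall dilution factor = 5 × 200 × 50 × 12 = 6.00 × 10⁵.
243 mM / 6.00 × 10⁵ = 4.05 × 10⁻⁴ mM = 405 nM.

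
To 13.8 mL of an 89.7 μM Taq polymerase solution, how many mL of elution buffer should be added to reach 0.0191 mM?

51.0 mL

0.0191 mM = 19.1 μM.
V₂ = C₁V₁/C₂ = 89.7 × 13.8 / 19.1 = 64.8 mL.
Diluent to add = V₂ − V₁ = 64.8 − 13.8 = 51.0 mL.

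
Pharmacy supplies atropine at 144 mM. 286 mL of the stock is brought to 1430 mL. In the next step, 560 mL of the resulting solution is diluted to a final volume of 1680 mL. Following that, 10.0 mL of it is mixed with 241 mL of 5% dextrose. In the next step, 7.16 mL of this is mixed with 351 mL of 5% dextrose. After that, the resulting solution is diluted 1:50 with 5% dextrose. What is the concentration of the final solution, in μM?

0.153 μM

Overall dilution factor = 5 × 3 × 25.10 × 50.02 × 50 = 9.42 × 10⁵.
144 mM / 9.42 × 10⁵ = 1.53 × 10⁻⁴ mM = 0.153 μM.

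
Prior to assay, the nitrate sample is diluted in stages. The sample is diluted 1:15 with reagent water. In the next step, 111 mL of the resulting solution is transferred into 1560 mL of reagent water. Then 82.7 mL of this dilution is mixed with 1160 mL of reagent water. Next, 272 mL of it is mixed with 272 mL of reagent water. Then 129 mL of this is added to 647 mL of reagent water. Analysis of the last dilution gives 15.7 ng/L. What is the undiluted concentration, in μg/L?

Overall dilution factor = 15 × 15.05 × 15.03 × 2 × 6.016 = 4.08 × 10⁴.
Original = 15.7 ng/L × 4.08 × 10⁴ = 6.41 × 10⁵ ng/L = 641 μg/L.

641 μg/L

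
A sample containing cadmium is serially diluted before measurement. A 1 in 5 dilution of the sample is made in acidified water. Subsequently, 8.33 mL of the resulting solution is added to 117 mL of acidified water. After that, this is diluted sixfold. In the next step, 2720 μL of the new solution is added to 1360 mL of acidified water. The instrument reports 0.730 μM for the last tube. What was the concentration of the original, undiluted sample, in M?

0.165 M

Overall dilution factor = 5 × 15.05 × 6 × 501 = 2.26 × 10⁵.
Original = 0.730 μM × 2.26 × 10⁵ = 1.65 × 10⁵ μM = 0.165 M.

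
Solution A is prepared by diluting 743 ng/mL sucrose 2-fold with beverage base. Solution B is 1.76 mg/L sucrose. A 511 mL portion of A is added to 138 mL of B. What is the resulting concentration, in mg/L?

0.667 mg/L

C_A = 743 ng/mL / 2 = 372 ng/mL.
C_B = 1.76 mg/L = 1760 ng/mL.
C_mix = (C_A·V_A + C_B·V_B)/(V_A + V_B) = (372×511 + 1760×138) / 649.0 = 667 ng/mL = 0.667 mg/L.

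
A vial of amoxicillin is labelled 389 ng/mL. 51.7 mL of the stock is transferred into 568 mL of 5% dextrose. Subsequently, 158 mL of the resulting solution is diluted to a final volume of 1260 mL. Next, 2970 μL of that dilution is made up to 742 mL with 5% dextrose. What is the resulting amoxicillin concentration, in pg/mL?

16.3 pg/mL

Overall dilution factor = 11.99 × 7.975 × 249.8 = 2.39 × 10⁴.
389 ng/mL / 2.39 × 10⁴ = 0.0163 ng/mL = 16.3 pg/mL.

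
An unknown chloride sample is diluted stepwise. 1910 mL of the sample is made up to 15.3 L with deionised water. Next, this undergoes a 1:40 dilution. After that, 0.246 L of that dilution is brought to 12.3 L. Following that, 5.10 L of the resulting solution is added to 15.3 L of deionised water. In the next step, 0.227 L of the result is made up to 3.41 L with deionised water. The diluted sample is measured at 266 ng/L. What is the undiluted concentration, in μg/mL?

256 μg/mL

Overall dilution factor = 8.010 × 40 × 50 × 4 × 15.02 = 9.63 × 10⁵.
Original = 266 ng/L × 9.63 × 10⁵ = 2.56 × 10⁸ ng/L = 256 μg/mL.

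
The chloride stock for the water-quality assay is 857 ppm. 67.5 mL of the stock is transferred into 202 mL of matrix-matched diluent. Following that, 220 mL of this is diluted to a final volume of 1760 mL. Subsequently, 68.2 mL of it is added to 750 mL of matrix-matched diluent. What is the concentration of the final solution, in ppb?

2240 ppb

Overall dilution factor = 3.993 × 8 × 12.00 = 383.
857 ppm / 383 = 2.24 ppm = 2240 ppb.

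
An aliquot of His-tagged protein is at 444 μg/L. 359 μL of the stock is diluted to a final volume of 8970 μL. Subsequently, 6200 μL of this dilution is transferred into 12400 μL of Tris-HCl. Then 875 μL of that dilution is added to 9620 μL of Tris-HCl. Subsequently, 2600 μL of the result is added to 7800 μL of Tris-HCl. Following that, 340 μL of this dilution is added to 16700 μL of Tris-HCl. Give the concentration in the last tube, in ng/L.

Overall dilution factor = 24.99 × 3 × 11.99 × 4 × 50.12 = 1.80 × 10⁵.
444 μg/L / 1.80 × 10⁵ = 2.46 × 10⁻³ μg/L = 2.46 ng/L.

2.46 ng/L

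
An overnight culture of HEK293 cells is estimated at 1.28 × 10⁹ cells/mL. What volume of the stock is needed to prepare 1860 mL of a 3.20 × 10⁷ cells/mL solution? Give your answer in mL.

46.5 mL

V₁ = C₂V₂/C₁ = 3.20 × 10⁷ × 1860 / 1.28 × 10⁹ = 46.5 mL.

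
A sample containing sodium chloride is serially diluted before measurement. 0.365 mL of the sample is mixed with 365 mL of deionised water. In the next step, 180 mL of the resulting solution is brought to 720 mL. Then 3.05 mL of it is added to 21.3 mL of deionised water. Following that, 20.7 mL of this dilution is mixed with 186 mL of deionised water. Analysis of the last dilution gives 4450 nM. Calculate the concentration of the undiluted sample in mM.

1420 mM

Overall dilution factor = 1001 × 4 × 7.984 × 9.986 = 3.19 × 10⁵.
Original = 4450 nM × 3.19 × 10⁵ = 1.42 × 10⁹ nM = 1420 mM.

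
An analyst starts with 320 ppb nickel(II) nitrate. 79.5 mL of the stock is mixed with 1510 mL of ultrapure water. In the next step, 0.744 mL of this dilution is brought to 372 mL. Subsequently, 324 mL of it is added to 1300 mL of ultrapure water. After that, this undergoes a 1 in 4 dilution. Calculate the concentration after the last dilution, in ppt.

1.60 ppt

Overall dilution factor = 19.99 × 500 × 5.012 × 4 = 2.00 × 10⁵.
320 ppb / 2.00 × 10⁵ = 1.60 × 10⁻³ ppb = 1.60 ppt.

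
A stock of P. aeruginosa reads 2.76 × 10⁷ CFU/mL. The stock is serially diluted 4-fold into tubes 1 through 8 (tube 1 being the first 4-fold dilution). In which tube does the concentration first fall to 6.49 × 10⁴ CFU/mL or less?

Tube n has concentration 2.76 × 10⁷ CFU/mL / 4ⁿ.
Need 4ⁿ ≥ 2.76 × 10⁷ CFU/mL / 6.49 × 10⁴ CFU/mL = 425, so n ≥ 4.37.
First such tube: n = 5.

tube 5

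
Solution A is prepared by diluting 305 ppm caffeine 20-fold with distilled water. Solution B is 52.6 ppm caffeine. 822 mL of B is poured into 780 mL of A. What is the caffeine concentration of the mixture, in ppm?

34.4 ppm

C_A = 305 ppm / 20 = 15.2 ppm.
C_mix = (C_A·V_A + C_B·V_B)/(V_A + V_B) = (15.2×780 + 52.6×822) / 1602 = 34.4 ppm.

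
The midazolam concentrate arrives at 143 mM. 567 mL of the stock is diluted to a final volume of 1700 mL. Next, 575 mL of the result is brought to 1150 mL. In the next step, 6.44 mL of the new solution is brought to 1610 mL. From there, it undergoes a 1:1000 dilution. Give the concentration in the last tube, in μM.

Overall dilution factor = 2.998 × 2 × 250 × 1000 = 1.50 × 10⁶.
143 mM / 1.50 × 10⁶ = 9.54 × 10⁻⁵ mM = 0.0954 μM.

0.0954 μM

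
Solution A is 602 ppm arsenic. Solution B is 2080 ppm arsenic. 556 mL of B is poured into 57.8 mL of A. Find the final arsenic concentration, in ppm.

C_mix = (C_A·V_A + C_B·V_B)/(V_A + V_B) = (602×57.8 + 2080×556) / 613.8 = 1941 ppm.

1940 ppm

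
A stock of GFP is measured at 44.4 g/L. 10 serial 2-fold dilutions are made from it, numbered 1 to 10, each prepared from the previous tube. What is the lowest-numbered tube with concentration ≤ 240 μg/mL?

tube 8

Tube n has concentration 44.4 g/L / 2ⁿ.
Need 2ⁿ ≥ 44.4 g/L / 240 μg/mL = 185, so n ≥ 7.53.
First such tube: n = 8.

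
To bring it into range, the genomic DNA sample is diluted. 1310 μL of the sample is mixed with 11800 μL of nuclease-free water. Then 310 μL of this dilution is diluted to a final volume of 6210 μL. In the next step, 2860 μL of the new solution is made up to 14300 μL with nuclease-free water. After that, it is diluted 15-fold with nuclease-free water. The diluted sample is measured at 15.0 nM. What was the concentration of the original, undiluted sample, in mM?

Overall dilution factor = 10.01 × 20.03 × 5 × 15 = 1.50 × 10⁴.
Original = 15.0 nM × 1.50 × 10⁴ = 2.26 × 10⁵ nM = 0.226 mM.

0.226 mM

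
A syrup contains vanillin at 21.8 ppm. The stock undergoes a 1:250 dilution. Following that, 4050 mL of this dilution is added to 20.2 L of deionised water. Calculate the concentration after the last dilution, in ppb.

14.6 ppb

Overall dilution factor = 250 × 5.988 = 1497.
21.8 ppm / 1497 = 0.0146 ppm = 14.6 ppb.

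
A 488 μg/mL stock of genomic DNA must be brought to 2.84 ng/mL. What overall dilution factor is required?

1.72 × 10⁵

Factor = C₀/C_target = 488 μg/mL / 2.84 ng/mL = 1.72 × 10⁵.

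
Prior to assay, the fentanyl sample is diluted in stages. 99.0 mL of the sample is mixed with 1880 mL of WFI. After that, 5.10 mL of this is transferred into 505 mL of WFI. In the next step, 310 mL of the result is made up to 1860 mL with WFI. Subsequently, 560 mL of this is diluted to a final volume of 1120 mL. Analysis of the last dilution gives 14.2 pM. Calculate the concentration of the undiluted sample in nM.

Overall dilution factor = 19.99 × 100.0 × 6 × 2 = 2.40 × 10⁴.
Original = 14.2 pM × 2.40 × 10⁴ = 3.41 × 10⁵ pM = 341 nM.

341 nM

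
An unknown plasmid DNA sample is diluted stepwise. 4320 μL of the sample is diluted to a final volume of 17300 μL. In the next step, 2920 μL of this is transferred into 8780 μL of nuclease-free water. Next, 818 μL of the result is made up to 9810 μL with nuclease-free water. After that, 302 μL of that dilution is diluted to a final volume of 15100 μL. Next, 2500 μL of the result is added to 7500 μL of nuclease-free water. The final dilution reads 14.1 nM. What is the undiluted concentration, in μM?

543 μM

Overall dilution factor = 4.005 × 4.007 × 11.99 × 50 × 4 = 3.85 × 10⁴.
Original = 14.1 nM × 3.85 × 10⁴ = 5.43 × 10⁵ nM = 543 μM.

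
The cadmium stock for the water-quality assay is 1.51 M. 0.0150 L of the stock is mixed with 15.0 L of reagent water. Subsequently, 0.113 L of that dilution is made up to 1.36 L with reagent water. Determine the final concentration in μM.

Overall dilution factor = 1001 × 12.04 = 1.20 × 10⁴.
1.51 M / 1.20 × 10⁴ = 1.25 × 10⁻⁴ M = 125 μM.

125 μM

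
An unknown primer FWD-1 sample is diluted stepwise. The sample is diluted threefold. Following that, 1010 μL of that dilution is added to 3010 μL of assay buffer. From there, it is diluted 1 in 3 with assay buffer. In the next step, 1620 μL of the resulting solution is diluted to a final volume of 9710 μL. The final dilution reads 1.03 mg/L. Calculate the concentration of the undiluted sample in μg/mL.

Overall dilution factor = 3 × 3.980 × 3 × 5.994 = 215.
Original = 1.03 mg/L × 215 = 221 mg/L = 221 μg/mL.

221 μg/mL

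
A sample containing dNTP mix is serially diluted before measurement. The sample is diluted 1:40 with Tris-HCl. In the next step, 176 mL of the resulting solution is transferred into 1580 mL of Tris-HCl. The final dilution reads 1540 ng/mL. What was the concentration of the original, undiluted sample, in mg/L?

615 mg/L

Overall dilution factor = 40 × 9.977 = 399.
Original = 1540 ng/mL × 399 = 6.15 × 10⁵ ng/mL = 615 mg/L.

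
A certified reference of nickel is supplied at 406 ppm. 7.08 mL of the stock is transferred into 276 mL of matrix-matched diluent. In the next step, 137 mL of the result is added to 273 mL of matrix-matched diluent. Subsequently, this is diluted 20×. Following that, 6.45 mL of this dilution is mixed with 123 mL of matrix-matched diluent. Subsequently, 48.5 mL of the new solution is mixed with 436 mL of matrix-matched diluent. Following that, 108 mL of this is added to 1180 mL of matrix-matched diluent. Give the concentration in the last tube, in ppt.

Overall dilution factor = 39.98 × 2.993 × 20 × 20.07 × 9.990 × 11.93 = 5.72 × 10⁶.
406 ppm / 5.72 × 10⁶ = 7.10 × 10⁻⁵ ppm = 71.0 ppt.

71.0 ppt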